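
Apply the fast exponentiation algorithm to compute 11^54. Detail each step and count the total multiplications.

Computing 11^54 by squaring (build up from 11^1; each line after the first costs one multiplication):

11^1 = 11
11^2 = (11^1)^2 = 11^2 = 121
11^3 = 11 * 11^2 = 11 * 121 = 1331
11^6 = (11^3)^2 = 1331^2 = 1771561
11^12 = (11^6)^2 = 1771561^2 = 3138428376721
11^13 = 11 * 11^12 = 11 * 3138428376721 = 34522712143931
11^26 = (11^13)^2 = 34522712143931^2 = 1191817653772720942460132761
11^27 = 11 * 11^26 = 11 * 1191817653772720942460132761 = 13109994191499930367061460371
11^54 = (11^27)^2 = 13109994191499930367061460371^2 = 171871947701161912897410416779483616222663749691203457641

Result: 171871947701161912897410416779483616222663749691203457641
Multiplications needed: 8 (8 lines after 11^1)

11^54 = 171871947701161912897410416779483616222663749691203457641. Using exponentiation by squaring, this requires 8 multiplications. The key idea: if the exponent is even, square the half-power; if odd, multiply by the base once.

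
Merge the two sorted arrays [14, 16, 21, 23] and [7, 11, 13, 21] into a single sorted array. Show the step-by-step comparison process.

Merging process:

Compare 14 vs 7: take 7 from right. Merged: [7]
Compare 14 vs 11: take 11 from right. Merged: [7, 11]
Compare 14 vs 13: take 13 from right. Merged: [7, 11, 13]
Compare 14 vs 21: take 14 from left. Merged: [7, 11, 13, 14]
Compare 16 vs 21: take 16 from left. Merged: [7, 11, 13, 14, 16]
Compare 21 vs 21: take 21 from left. Merged: [7, 11, 13, 14, 16, 21]
Compare 23 vs 21: take 21 from right. Merged: [7, 11, 13, 14, 16, 21, 21]
Append remaining from left: [23]. Merged: [7, 11, 13, 14, 16, 21, 21, 23]

Final merged array: [7, 11, 13, 14, 16, 21, 21, 23]
Total comparisons: 7

The merged array is [7, 11, 13, 14, 16, 21, 21, 23], requiring 7 comparisons. The merge step runs in O(n) time where n is the total number of elements.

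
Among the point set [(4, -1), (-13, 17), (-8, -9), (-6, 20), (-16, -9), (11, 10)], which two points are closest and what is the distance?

Computing all pairwise distances among 6 points:

d((4, -1), (-13, 17)) = 24.7588
d((4, -1), (-8, -9)) = 14.4222
d((4, -1), (-6, 20)) = 23.2594
d((4, -1), (-16, -9)) = 21.5407
d((4, -1), (11, 10)) = 13.0384
d((-13, 17), (-8, -9)) = 26.4764
d((-13, 17), (-6, 20)) = 7.6158 <-- minimum
d((-13, 17), (-16, -9)) = 26.1725
d((-13, 17), (11, 10)) = 25.0
d((-8, -9), (-6, 20)) = 29.0689
d((-8, -9), (-16, -9)) = 8.0
d((-8, -9), (11, 10)) = 26.8701
d((-6, 20), (-16, -9)) = 30.6757
d((-6, 20), (11, 10)) = 19.7231
d((-16, -9), (11, 10)) = 33.0151

Closest pair: (-13, 17) and (-6, 20) with distance 7.6158

The closest pair is (-13, 17) and (-6, 20) with Euclidean distance 7.6158. For 6 points, brute-force pairwise comparison is shown above. For large n, the divide-and-conquer algorithm (sort by x, recurse on halves, check the dividing strip) achieves O(n log n).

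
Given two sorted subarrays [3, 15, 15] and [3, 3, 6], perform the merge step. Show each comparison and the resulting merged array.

Merging process:

Compare 3 vs 3: take 3 from left. Merged: [3]
Compare 15 vs 3: take 3 from right. Merged: [3, 3]
Compare 15 vs 3: take 3 from right. Merged: [3, 3, 3]
Compare 15 vs 6: take 6 from right. Merged: [3, 3, 3, 6]
Append remaining from left: [15, 15]. Merged: [3, 3, 3, 6, 15, 15]

Final merged array: [3, 3, 3, 6, 15, 15]
Total comparisons: 4

The merged array is [3, 3, 3, 6, 15, 15], requiring 4 comparisons. The merge step runs in O(n) time where n is the total number of elements.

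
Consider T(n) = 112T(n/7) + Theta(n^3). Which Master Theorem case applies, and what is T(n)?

Master Theorem for T(n) = 112T(n/7) + O(n^3):

a = 112, b = 7, c = 3
log_b(a) = log_7(112) = 2.4248

Case 3: c = 3 > log_7(112) = 2.4248
T(n) = O(n^3) = O(n^3)

For T(n) = 112T(n/7) + O(n^3): log_7(112) = 2.4248. This is Case 3 of the Master Theorem (c > log_b(a), work dominated by root), giving O(n^3).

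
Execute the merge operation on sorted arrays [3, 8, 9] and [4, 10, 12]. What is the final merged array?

Merging process:

Compare 3 vs 4: take 3 from left. Merged: [3]
Compare 8 vs 4: take 4 from right. Merged: [3, 4]
Compare 8 vs 10: take 8 from left. Merged: [3, 4, 8]
Compare 9 vs 10: take 9 from left. Merged: [3, 4, 8, 9]
Append remaining from right: [10, 12]. Merged: [3, 4, 8, 9, 10, 12]

Final merged array: [3, 4, 8, 9, 10, 12]
Total comparisons: 4

The merged array is [3, 4, 8, 9, 10, 12], requiring 4 comparisons. The merge step runs in O(n) time where n is the total number of elements.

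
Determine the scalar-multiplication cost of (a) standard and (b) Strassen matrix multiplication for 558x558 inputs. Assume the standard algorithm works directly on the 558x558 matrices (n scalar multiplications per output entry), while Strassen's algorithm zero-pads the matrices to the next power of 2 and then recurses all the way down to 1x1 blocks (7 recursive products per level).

Matrix multiplication for 558x558 matrices:

Strassen's algorithm requires power-of-2 dimensions. Pad 558x558 to 1024x1024 (next power of 2).

Standard algorithm: 558^3 = 173741112 multiplications
Strassen's algorithm: 7^(log2(1024)) = 7^10 = 282475249 multiplications
Difference: 173741112 - 282475249 = -108734137 (Strassen uses MORE here due to padding overhead — for small or just-over-power-of-2 n, padding can outweigh the per-level savings)

Standard: 173741112 multiplications (558^3). Strassen: 282475249 multiplications (7^10, after padding to 1024x1024). Strassen reduces 8 recursive multiplications to 7 at each level.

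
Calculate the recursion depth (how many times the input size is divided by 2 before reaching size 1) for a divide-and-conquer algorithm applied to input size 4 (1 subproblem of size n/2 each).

For divide and conquer with division factor 2:

Problem sizes at each level:
Level 0: 4
Level 1: 2
Level 2: 1

The root is level 0 and the size-1 base case is level 2 (the tree spans levels 0 through 2, i.e. 3 levels counting the root), so the depth is the number of divisions: log_2(4) = 2

The recursion tree depth is log_2(4) = 2. At each level, the problem size is divided by 2, so it takes 2 divisions to reduce to a base case of size 1. The algorithm makes 1 recursive call at each level.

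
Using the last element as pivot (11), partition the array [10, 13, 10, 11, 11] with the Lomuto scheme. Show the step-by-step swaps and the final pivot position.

Lomuto partition with pivot = 11:

Initial array: [10, 13, 10, 11, 11]

arr[0]=10 <= 11: swap with position 0, array becomes [10, 13, 10, 11, 11]
arr[1]=13 > 11: no swap
arr[2]=10 <= 11: swap with position 1, array becomes [10, 10, 13, 11, 11]
arr[3]=11 <= 11: swap with position 2, array becomes [10, 10, 11, 13, 11]

Place pivot at position 3: [10, 10, 11, 11, 13]
Pivot position: 3

After partitioning with pivot 11, the array becomes [10, 10, 11, 11, 13]. The pivot is placed at index 3. All elements to the left of the pivot are <= 11, and all elements to the right are > 11.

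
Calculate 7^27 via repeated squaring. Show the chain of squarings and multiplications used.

Computing 7^27 by squaring (build up from 7^1; each line after the first costs one multiplication):

7^1 = 7
7^2 = (7^1)^2 = 7^2 = 49
7^3 = 7 * 7^2 = 7 * 49 = 343
7^6 = (7^3)^2 = 343^2 = 117649
7^12 = (7^6)^2 = 117649^2 = 13841287201
7^13 = 7 * 7^12 = 7 * 13841287201 = 96889010407
7^26 = (7^13)^2 = 96889010407^2 = 9387480337647754305649
7^27 = 7 * 7^26 = 7 * 9387480337647754305649 = 65712362363534280139543

Result: 65712362363534280139543
Multiplications needed: 7 (7 lines after 7^1)

7^27 = 65712362363534280139543. Using exponentiation by squaring, this requires 7 multiplications. The key idea: if the exponent is even, square the half-power; if odd, multiply by the base once.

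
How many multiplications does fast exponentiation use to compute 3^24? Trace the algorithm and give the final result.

Computing 3^24 by squaring (build up from 3^1; each line after the first costs one multiplication):

3^1 = 3
3^2 = (3^1)^2 = 3^2 = 9
3^3 = 3 * 3^2 = 3 * 9 = 27
3^6 = (3^3)^2 = 27^2 = 729
3^12 = (3^6)^2 = 729^2 = 531441
3^24 = (3^12)^2 = 531441^2 = 282429536481

Result: 282429536481
Multiplications needed: 5 (5 lines after 3^1)

3^24 = 282429536481. Using exponentiation by squaring, this requires 5 multiplications. The key idea: if the exponent is even, square the half-power; if odd, multiply by the base once.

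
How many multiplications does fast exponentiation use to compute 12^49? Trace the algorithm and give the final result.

Computing 12^49 by squaring (build up from 12^1; each line after the first costs one multiplication):

12^1 = 12
12^2 = (12^1)^2 = 12^2 = 144
12^3 = 12 * 12^2 = 12 * 144 = 1728
12^6 = (12^3)^2 = 1728^2 = 2985984
12^12 = (12^6)^2 = 2985984^2 = 8916100448256
12^24 = (12^12)^2 = 8916100448256^2 = 79496847203390844133441536
12^48 = (12^24)^2 = 79496847203390844133441536^2 = 6319748715279270675921934218987893281199411530039296
12^49 = 12 * 12^48 = 12 * 6319748715279270675921934218987893281199411530039296 = 75836984583351248111063210627854719374392938360471552

Result: 75836984583351248111063210627854719374392938360471552
Multiplications needed: 7 (7 lines after 12^1)

12^49 = 75836984583351248111063210627854719374392938360471552. Using exponentiation by squaring, this requires 7 multiplications. The key idea: if the exponent is even, square the half-power; if odd, multiply by the base once.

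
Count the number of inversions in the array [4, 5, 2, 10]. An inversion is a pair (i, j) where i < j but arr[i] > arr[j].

Finding inversions in [4, 5, 2, 10]:

(0, 2): arr[0]=4 > arr[2]=2
(1, 2): arr[1]=5 > arr[2]=2

Total inversions: 2

The array has 2 inversion(s): (0,2), (1,2). Each pair (i,j) satisfies i < j and arr[i] > arr[j].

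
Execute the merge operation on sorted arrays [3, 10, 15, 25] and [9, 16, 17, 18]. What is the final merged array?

Merging process:

Compare 3 vs 9: take 3 from left. Merged: [3]
Compare 10 vs 9: take 9 from right. Merged: [3, 9]
Compare 10 vs 16: take 10 from left. Merged: [3, 9, 10]
Compare 15 vs 16: take 15 from left. Merged: [3, 9, 10, 15]
Compare 25 vs 16: take 16 from right. Merged: [3, 9, 10, 15, 16]
Compare 25 vs 17: take 17 from right. Merged: [3, 9, 10, 15, 16, 17]
Compare 25 vs 18: take 18 from right. Merged: [3, 9, 10, 15, 16, 17, 18]
Append remaining from left: [25]. Merged: [3, 9, 10, 15, 16, 17, 18, 25]

Final merged array: [3, 9, 10, 15, 16, 17, 18, 25]
Total comparisons: 7

The merged array is [3, 9, 10, 15, 16, 17, 18, 25], requiring 7 comparisons. The merge step runs in O(n) time where n is the total number of elements.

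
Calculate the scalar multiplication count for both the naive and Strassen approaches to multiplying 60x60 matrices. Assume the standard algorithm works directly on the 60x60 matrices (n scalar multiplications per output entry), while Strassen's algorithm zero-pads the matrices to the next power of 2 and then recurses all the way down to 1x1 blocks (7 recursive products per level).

Matrix multiplication for 60x60 matrices:

Strassen's algorithm requires power-of-2 dimensions. Pad 60x60 to 64x64 (next power of 2).

Standard algorithm: 60^3 = 216000 multiplications
Strassen's algorithm: 7^(log2(64)) = 7^6 = 117649 multiplications
Savings: 216000 - 117649 = 98351 multiplications

Standard: 216000 multiplications (60^3). Strassen: 117649 multiplications (7^6, after padding to 64x64). Strassen reduces 8 recursive multiplications to 7 at each level.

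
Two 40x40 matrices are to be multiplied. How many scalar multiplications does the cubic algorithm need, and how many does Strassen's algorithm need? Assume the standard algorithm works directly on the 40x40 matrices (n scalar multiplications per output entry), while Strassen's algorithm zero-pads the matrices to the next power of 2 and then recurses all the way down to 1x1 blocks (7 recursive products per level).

Matrix multiplication for 40x40 matrices:

Strassen's algorithm requires power-of-2 dimensions. Pad 40x40 to 64x64 (next power of 2).

Standard algorithm: 40^3 = 64000 multiplications
Strassen's algorithm: 7^(log2(64)) = 7^6 = 117649 multiplications
Difference: 64000 - 117649 = -53649 (Strassen uses MORE here due to padding overhead — for small or just-over-power-of-2 n, padding can outweigh the per-level savings)

Standard: 64000 multiplications (40^3). Strassen: 117649 multiplications (7^6, after padding to 64x64). Strassen reduces 8 recursive multiplications to 7 at each level.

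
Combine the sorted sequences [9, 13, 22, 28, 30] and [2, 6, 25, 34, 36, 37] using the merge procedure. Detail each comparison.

Merging process:

Compare 9 vs 2: take 2 from right. Merged: [2]
Compare 9 vs 6: take 6 from right. Merged: [2, 6]
Compare 9 vs 25: take 9 from left. Merged: [2, 6, 9]
Compare 13 vs 25: take 13 from left. Merged: [2, 6, 9, 13]
Compare 22 vs 25: take 22 from left. Merged: [2, 6, 9, 13, 22]
Compare 28 vs 25: take 25 from right. Merged: [2, 6, 9, 13, 22, 25]
Compare 28 vs 34: take 28 from left. Merged: [2, 6, 9, 13, 22, 25, 28]
Compare 30 vs 34: take 30 from left. Merged: [2, 6, 9, 13, 22, 25, 28, 30]
Append remaining from right: [34, 36, 37]. Merged: [2, 6, 9, 13, 22, 25, 28, 30, 34, 36, 37]

Final merged array: [2, 6, 9, 13, 22, 25, 28, 30, 34, 36, 37]
Total comparisons: 8

The merged array is [2, 6, 9, 13, 22, 25, 28, 30, 34, 36, 37], requiring 8 comparisons. The merge step runs in O(n) time where n is the total number of elements.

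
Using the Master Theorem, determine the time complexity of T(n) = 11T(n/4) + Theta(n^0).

Master Theorem for T(n) = 11T(n/4) + O(n^0):

a = 11, b = 4, c = 0
log_b(a) = log_4(11) = 1.7297

Case 1: c = 0 < log_4(11) = 1.7297
T(n) = O(n^(log_4 11))

For T(n) = 11T(n/4) + O(n^0): log_4(11) = 1.7297. This is Case 1 of the Master Theorem (c < log_b(a), work dominated by leaves), giving O(n^(log_4 11)).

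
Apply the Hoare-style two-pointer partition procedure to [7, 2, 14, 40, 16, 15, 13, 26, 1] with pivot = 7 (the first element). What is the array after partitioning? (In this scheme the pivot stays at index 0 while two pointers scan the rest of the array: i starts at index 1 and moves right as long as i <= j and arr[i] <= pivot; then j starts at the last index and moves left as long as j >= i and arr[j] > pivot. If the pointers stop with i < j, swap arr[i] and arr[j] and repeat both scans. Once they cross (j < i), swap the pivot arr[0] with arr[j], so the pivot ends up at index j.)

Hoare-style two-pointer partition with pivot = 7:

Initial array: [7, 2, 14, 40, 16, 15, 13, 26, 1]

Pointers start at i = 1, j = 8.
i stops at index 2 (arr[2]=14 > 7), j stops at index 8 (arr[8]=1 <= 7): swap arr[2] and arr[8], array becomes [7, 2, 1, 40, 16, 15, 13, 26, 14]
i ends at 3, j ends at 2: the pointers have crossed (j < i), so scanning stops.

Swap pivot arr[0] with arr[2] to place pivot at position 2: [1, 2, 7, 40, 16, 15, 13, 26, 14]
Pivot position: 2

After partitioning with pivot 7, the array becomes [1, 2, 7, 40, 16, 15, 13, 26, 14]. The pivot is placed at index 2. All elements to the left of the pivot are <= 7, and all elements to the right are > 7.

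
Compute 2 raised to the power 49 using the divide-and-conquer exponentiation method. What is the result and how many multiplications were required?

Computing 2^49 by squaring (build up from 2^1; each line after the first costs one multiplication):

2^1 = 2
2^2 = (2^1)^2 = 2^2 = 4
2^3 = 2 * 2^2 = 2 * 4 = 8
2^6 = (2^3)^2 = 8^2 = 64
2^12 = (2^6)^2 = 64^2 = 4096
2^24 = (2^12)^2 = 4096^2 = 16777216
2^48 = (2^24)^2 = 16777216^2 = 281474976710656
2^49 = 2 * 2^48 = 2 * 281474976710656 = 562949953421312

Result: 562949953421312
Multiplications needed: 7 (7 lines after 2^1)

2^49 = 562949953421312. Using exponentiation by squaring, this requires 7 multiplications. The key idea: if the exponent is even, square the half-power; if odd, multiply by the base once.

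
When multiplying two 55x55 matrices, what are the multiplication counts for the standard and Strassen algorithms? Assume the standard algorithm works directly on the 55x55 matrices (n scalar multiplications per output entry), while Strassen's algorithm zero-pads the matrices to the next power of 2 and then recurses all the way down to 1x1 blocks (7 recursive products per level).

Matrix multiplication for 55x55 matrices:

Strassen's algorithm requires power-of-2 dimensions. Pad 55x55 to 64x64 (next power of 2).

Standard algorithm: 55^3 = 166375 multiplications
Strassen's algorithm: 7^(log2(64)) = 7^6 = 117649 multiplications
Savings: 166375 - 117649 = 48726 multiplications

Standard: 166375 multiplications (55^3). Strassen: 117649 multiplications (7^6, after padding to 64x64). Strassen reduces 8 recursive multiplications to 7 at each level.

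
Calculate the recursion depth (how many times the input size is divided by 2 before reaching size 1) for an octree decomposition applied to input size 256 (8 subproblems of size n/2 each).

For divide and conquer with division factor 2:

Problem sizes at each level:
Level 0: 256
Level 1: 128
Level 2: 64
Level 3: 32
Level 4: 16
Level 5: 8
Level 6: 4
Level 7: 2
Level 8: 1

The root is level 0 and the size-1 base case is level 8 (the tree spans levels 0 through 8, i.e. 9 levels counting the root), so the depth is the number of divisions: log_2(256) = 8

The recursion tree depth is log_2(256) = 8. At each level, the problem size is divided by 2, so it takes 8 divisions to reduce to a base case of size 1. The algorithm makes 8 recursive calls at each level.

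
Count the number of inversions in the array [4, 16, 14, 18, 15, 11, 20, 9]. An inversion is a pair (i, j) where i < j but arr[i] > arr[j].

Finding inversions in [4, 16, 14, 18, 15, 11, 20, 9]:

(1, 2): arr[1]=16 > arr[2]=14
(1, 4): arr[1]=16 > arr[4]=15
(1, 5): arr[1]=16 > arr[5]=11
(1, 7): arr[1]=16 > arr[7]=9
(2, 5): arr[2]=14 > arr[5]=11
(2, 7): arr[2]=14 > arr[7]=9
(3, 4): arr[3]=18 > arr[4]=15
(3, 5): arr[3]=18 > arr[5]=11
(3, 7): arr[3]=18 > arr[7]=9
(4, 5): arr[4]=15 > arr[5]=11
(4, 7): arr[4]=15 > arr[7]=9
(5, 7): arr[5]=11 > arr[7]=9
(6, 7): arr[6]=20 > arr[7]=9

Total inversions: 13

The array has 13 inversion(s): (1,2), (1,4), (1,5), (1,7), (2,5), (2,7), (3,4), (3,5), (3,7), (4,5), (4,7), (5,7), (6,7). Each pair (i,j) satisfies i < j and arr[i] > arr[j].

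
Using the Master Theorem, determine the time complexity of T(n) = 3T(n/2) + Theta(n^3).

Master Theorem for T(n) = 3T(n/2) + O(n^3):

a = 3, b = 2, c = 3
log_b(a) = log_2(3) = 1.5850

Case 3: c = 3 > log_2(3) = 1.5850
T(n) = O(n^3) = O(n^3)

For T(n) = 3T(n/2) + O(n^3): log_2(3) = 1.5850. This is Case 3 of the Master Theorem (c > log_b(a), work dominated by root), giving O(n^3).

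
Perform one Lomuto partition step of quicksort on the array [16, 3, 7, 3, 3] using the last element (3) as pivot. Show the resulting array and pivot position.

Lomuto partition with pivot = 3:

Initial array: [16, 3, 7, 3, 3]

arr[0]=16 > 3: no swap
arr[1]=3 <= 3: swap with position 0, array becomes [3, 16, 7, 3, 3]
arr[2]=7 > 3: no swap
arr[3]=3 <= 3: swap with position 1, array becomes [3, 3, 7, 16, 3]

Place pivot at position 2: [3, 3, 3, 16, 7]
Pivot position: 2

After partitioning with pivot 3, the array becomes [3, 3, 3, 16, 7]. The pivot is placed at index 2. All elements to the left of the pivot are <= 3, and all elements to the right are > 3.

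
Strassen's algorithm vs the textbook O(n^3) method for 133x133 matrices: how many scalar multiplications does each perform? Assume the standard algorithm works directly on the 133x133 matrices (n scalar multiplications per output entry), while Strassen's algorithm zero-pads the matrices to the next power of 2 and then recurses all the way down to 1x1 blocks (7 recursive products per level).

Matrix multiplication for 133x133 matrices:

Strassen's algorithm requires power-of-2 dimensions. Pad 133x133 to 256x256 (next power of 2).

Standard algorithm: 133^3 = 2352637 multiplications
Strassen's algorithm: 7^(log2(256)) = 7^8 = 5764801 multiplications
Difference: 2352637 - 5764801 = -3412164 (Strassen uses MORE here due to padding overhead — for small or just-over-power-of-2 n, padding can outweigh the per-level savings)

Standard: 2352637 multiplications (133^3). Strassen: 5764801 multiplications (7^8, after padding to 256x256). Strassen reduces 8 recursive multiplications to 7 at each level.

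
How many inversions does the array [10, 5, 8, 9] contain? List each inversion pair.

Finding inversions in [10, 5, 8, 9]:

(0, 1): arr[0]=10 > arr[1]=5
(0, 2): arr[0]=10 > arr[2]=8
(0, 3): arr[0]=10 > arr[3]=9

Total inversions: 3

The array has 3 inversion(s): (0,1), (0,2), (0,3). Each pair (i,j) satisfies i < j and arr[i] > arr[j].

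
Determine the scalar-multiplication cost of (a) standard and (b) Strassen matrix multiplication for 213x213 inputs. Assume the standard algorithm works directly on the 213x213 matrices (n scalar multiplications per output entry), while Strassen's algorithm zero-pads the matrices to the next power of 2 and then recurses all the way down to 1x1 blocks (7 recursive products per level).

Matrix multiplication for 213x213 matrices:

Strassen's algorithm requires power-of-2 dimensions. Pad 213x213 to 256x256 (next power of 2).

Standard algorithm: 213^3 = 9663597 multiplications
Strassen's algorithm: 7^(log2(256)) = 7^8 = 5764801 multiplications
Savings: 9663597 - 5764801 = 3898796 multiplications

Standard: 9663597 multiplications (213^3). Strassen: 5764801 multiplications (7^8, after padding to 256x256). Strassen reduces 8 recursive multiplications to 7 at each level.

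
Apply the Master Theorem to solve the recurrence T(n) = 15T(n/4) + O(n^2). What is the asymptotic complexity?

Master Theorem for T(n) = 15T(n/4) + O(n^2):

a = 15, b = 4, c = 2
log_b(a) = log_4(15) = 1.9534

Case 3: c = 2 > log_4(15) = 1.9534
T(n) = O(n^2) = O(n^2)

For T(n) = 15T(n/4) + O(n^2): log_4(15) = 1.9534. This is Case 3 of the Master Theorem (c > log_b(a), work dominated by root), giving O(n^2).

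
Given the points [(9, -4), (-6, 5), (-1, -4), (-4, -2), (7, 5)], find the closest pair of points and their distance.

Computing all pairwise distances among 5 points:

d((9, -4), (-6, 5)) = 17.4929
d((9, -4), (-1, -4)) = 10.0
d((9, -4), (-4, -2)) = 13.1529
d((9, -4), (7, 5)) = 9.2195
d((-6, 5), (-1, -4)) = 10.2956
d((-6, 5), (-4, -2)) = 7.2801
d((-6, 5), (7, 5)) = 13.0
d((-1, -4), (-4, -2)) = 3.6056 <-- minimum
d((-1, -4), (7, 5)) = 12.0416
d((-4, -2), (7, 5)) = 13.0384

Closest pair: (-1, -4) and (-4, -2) with distance 3.6056

The closest pair is (-1, -4) and (-4, -2) with Euclidean distance 3.6056. For 5 points, brute-force pairwise comparison is shown above. For large n, the divide-and-conquer algorithm (sort by x, recurse on halves, check the dividing strip) achieves O(n log n).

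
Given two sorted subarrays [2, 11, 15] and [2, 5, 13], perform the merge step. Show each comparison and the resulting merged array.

Merging process:

Compare 2 vs 2: take 2 from left. Merged: [2]
Compare 11 vs 2: take 2 from right. Merged: [2, 2]
Compare 11 vs 5: take 5 from right. Merged: [2, 2, 5]
Compare 11 vs 13: take 11 from left. Merged: [2, 2, 5, 11]
Compare 15 vs 13: take 13 from right. Merged: [2, 2, 5, 11, 13]
Append remaining from left: [15]. Merged: [2, 2, 5, 11, 13, 15]

Final merged array: [2, 2, 5, 11, 13, 15]
Total comparisons: 5

The merged array is [2, 2, 5, 11, 13, 15], requiring 5 comparisons. The merge step runs in O(n) time where n is the total number of elements.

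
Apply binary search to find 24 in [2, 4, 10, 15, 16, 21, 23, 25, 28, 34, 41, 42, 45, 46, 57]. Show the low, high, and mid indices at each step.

Binary search for 24 in [2, 4, 10, 15, 16, 21, 23, 25, 28, 34, 41, 42, 45, 46, 57]:

lo=0, hi=14, mid=7, arr[mid]=25 -> 25 > 24, search left half
lo=0, hi=6, mid=3, arr[mid]=15 -> 15 < 24, search right half
lo=4, hi=6, mid=5, arr[mid]=21 -> 21 < 24, search right half
lo=6, hi=6, mid=6, arr[mid]=23 -> 23 < 24, search right half
lo=7 > hi=6, target 24 not found

Binary search determines that 24 is not in the array after 4 comparisons. The search space was exhausted without finding the target.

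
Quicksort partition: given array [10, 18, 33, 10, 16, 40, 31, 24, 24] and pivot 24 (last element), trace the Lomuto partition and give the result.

Lomuto partition with pivot = 24:

Initial array: [10, 18, 33, 10, 16, 40, 31, 24, 24]

arr[0]=10 <= 24: swap with position 0, array becomes [10, 18, 33, 10, 16, 40, 31, 24, 24]
arr[1]=18 <= 24: swap with position 1, array becomes [10, 18, 33, 10, 16, 40, 31, 24, 24]
arr[2]=33 > 24: no swap
arr[3]=10 <= 24: swap with position 2, array becomes [10, 18, 10, 33, 16, 40, 31, 24, 24]
arr[4]=16 <= 24: swap with position 3, array becomes [10, 18, 10, 16, 33, 40, 31, 24, 24]
arr[5]=40 > 24: no swap
arr[6]=31 > 24: no swap
arr[7]=24 <= 24: swap with position 4, array becomes [10, 18, 10, 16, 24, 40, 31, 33, 24]

Place pivot at position 5: [10, 18, 10, 16, 24, 24, 31, 33, 40]
Pivot position: 5

After partitioning with pivot 24, the array becomes [10, 18, 10, 16, 24, 24, 31, 33, 40]. The pivot is placed at index 5. All elements to the left of the pivot are <= 24, and all elements to the right are > 24.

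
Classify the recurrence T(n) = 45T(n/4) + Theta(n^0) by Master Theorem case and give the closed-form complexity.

Master Theorem for T(n) = 45T(n/4) + O(n^0):

a = 45, b = 4, c = 0
log_b(a) = log_4(45) = 2.7459

Case 1: c = 0 < log_4(45) = 2.7459
T(n) = O(n^(log_4 45))

For T(n) = 45T(n/4) + O(n^0): log_4(45) = 2.7459. This is Case 1 of the Master Theorem (c < log_b(a), work dominated by leaves), giving O(n^(log_4 45)).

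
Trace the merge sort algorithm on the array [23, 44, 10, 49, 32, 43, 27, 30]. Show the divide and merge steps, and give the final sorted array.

Merge sort trace:

Split: [23, 44, 10, 49, 32, 43, 27, 30] -> [23, 44, 10, 49] and [32, 43, 27, 30]
  Split: [23, 44, 10, 49] -> [23, 44] and [10, 49]
    Split: [23, 44] -> [23] and [44]
    Merge: [23] + [44] -> [23, 44]
    Split: [10, 49] -> [10] and [49]
    Merge: [10] + [49] -> [10, 49]
  Merge: [23, 44] + [10, 49] -> [10, 23, 44, 49]
  Split: [32, 43, 27, 30] -> [32, 43] and [27, 30]
    Split: [32, 43] -> [32] and [43]
    Merge: [32] + [43] -> [32, 43]
    Split: [27, 30] -> [27] and [30]
    Merge: [27] + [30] -> [27, 30]
  Merge: [32, 43] + [27, 30] -> [27, 30, 32, 43]
Merge: [10, 23, 44, 49] + [27, 30, 32, 43] -> [10, 23, 27, 30, 32, 43, 44, 49]

Final sorted array: [10, 23, 27, 30, 32, 43, 44, 49]

The merge sort proceeds by recursively splitting the array and merging sorted halves.
After all merges, the sorted array is [10, 23, 27, 30, 32, 43, 44, 49].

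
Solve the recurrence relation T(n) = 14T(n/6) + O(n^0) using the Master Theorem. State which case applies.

Master Theorem for T(n) = 14T(n/6) + O(n^0):

a = 14, b = 6, c = 0
log_b(a) = log_6(14) = 1.4729

Case 1: c = 0 < log_6(14) = 1.4729
T(n) = O(n^(log_6 14))

For T(n) = 14T(n/6) + O(n^0): log_6(14) = 1.4729. This is Case 1 of the Master Theorem (c < log_b(a), work dominated by leaves), giving O(n^(log_6 14)).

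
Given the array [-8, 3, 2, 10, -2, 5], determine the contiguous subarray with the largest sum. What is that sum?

Using Kadane's algorithm on [-8, 3, 2, 10, -2, 5]:

Scanning through the array:
Position 1 (value 3): max_ending_here = 3, max_so_far = 3
Position 2 (value 2): max_ending_here = 5, max_so_far = 5
Position 3 (value 10): max_ending_here = 15, max_so_far = 15
Position 4 (value -2): max_ending_here = 13, max_so_far = 15
Position 5 (value 5): max_ending_here = 18, max_so_far = 18

Maximum subarray: [3, 2, 10, -2, 5]
Maximum sum: 18

The maximum subarray is [3, 2, 10, -2, 5] with sum 18. This subarray runs from index 1 to index 5.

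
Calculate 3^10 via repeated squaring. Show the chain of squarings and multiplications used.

Computing 3^10 by squaring (build up from 3^1; each line after the first costs one multiplication):

3^1 = 3
3^2 = (3^1)^2 = 3^2 = 9
3^4 = (3^2)^2 = 9^2 = 81
3^5 = 3 * 3^4 = 3 * 81 = 243
3^10 = (3^5)^2 = 243^2 = 59049

Result: 59049
Multiplications needed: 4 (4 lines after 3^1)

3^10 = 59049. Using exponentiation by squaring, this requires 4 multiplications. The key idea: if the exponent is even, square the half-power; if odd, multiply by the base once.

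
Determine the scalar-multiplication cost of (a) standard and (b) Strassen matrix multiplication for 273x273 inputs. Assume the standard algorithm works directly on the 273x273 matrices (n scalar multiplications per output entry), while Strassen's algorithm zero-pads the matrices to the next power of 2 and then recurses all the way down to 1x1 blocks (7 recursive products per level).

Matrix multiplication for 273x273 matrices:

Strassen's algorithm requires power-of-2 dimensions. Pad 273x273 to 512x512 (next power of 2).

Standard algorithm: 273^3 = 20346417 multiplications
Strassen's algorithm: 7^(log2(512)) = 7^9 = 40353607 multiplications
Difference: 20346417 - 40353607 = -20007190 (Strassen uses MORE here due to padding overhead — for small or just-over-power-of-2 n, padding can outweigh the per-level savings)

Standard: 20346417 multiplications (273^3). Strassen: 40353607 multiplications (7^9, after padding to 512x512). Strassen reduces 8 recursive multiplications to 7 at each level.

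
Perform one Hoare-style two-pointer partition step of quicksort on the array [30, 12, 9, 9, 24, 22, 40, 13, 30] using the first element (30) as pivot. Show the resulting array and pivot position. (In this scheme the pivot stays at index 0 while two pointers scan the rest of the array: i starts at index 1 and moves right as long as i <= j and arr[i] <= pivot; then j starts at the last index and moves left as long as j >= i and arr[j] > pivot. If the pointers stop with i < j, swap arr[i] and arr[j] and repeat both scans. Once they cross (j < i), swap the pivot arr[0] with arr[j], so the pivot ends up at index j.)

Hoare-style two-pointer partition with pivot = 30:

Initial array: [30, 12, 9, 9, 24, 22, 40, 13, 30]

Pointers start at i = 1, j = 8.
i stops at index 6 (arr[6]=40 > 30), j stops at index 8 (arr[8]=30 <= 30): swap arr[6] and arr[8], array becomes [30, 12, 9, 9, 24, 22, 30, 13, 40]
i ends at 8, j ends at 7: the pointers have crossed (j < i), so scanning stops.

Swap pivot arr[0] with arr[7] to place pivot at position 7: [13, 12, 9, 9, 24, 22, 30, 30, 40]
Pivot position: 7

After partitioning with pivot 30, the array becomes [13, 12, 9, 9, 24, 22, 30, 30, 40]. The pivot is placed at index 7. All elements to the left of the pivot are <= 30, and all elements to the right are > 30.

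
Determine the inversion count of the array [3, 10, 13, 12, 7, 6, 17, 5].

Finding inversions in [3, 10, 13, 12, 7, 6, 17, 5]:

(1, 4): arr[1]=10 > arr[4]=7
(1, 5): arr[1]=10 > arr[5]=6
(1, 7): arr[1]=10 > arr[7]=5
(2, 3): arr[2]=13 > arr[3]=12
(2, 4): arr[2]=13 > arr[4]=7
(2, 5): arr[2]=13 > arr[5]=6
(2, 7): arr[2]=13 > arr[7]=5
(3, 4): arr[3]=12 > arr[4]=7
(3, 5): arr[3]=12 > arr[5]=6
(3, 7): arr[3]=12 > arr[7]=5
(4, 5): arr[4]=7 > arr[5]=6
(4, 7): arr[4]=7 > arr[7]=5
(5, 7): arr[5]=6 > arr[7]=5
(6, 7): arr[6]=17 > arr[7]=5

Total inversions: 14

The array has 14 inversion(s): (1,4), (1,5), (1,7), (2,3), (2,4), (2,5), (2,7), (3,4), (3,5), (3,7), (4,5), (4,7), (5,7), (6,7). Each pair (i,j) satisfies i < j and arr[i] > arr[j].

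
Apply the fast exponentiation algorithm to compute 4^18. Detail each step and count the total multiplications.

Computing 4^18 by squaring (build up from 4^1; each line after the first costs one multiplication):

4^1 = 4
4^2 = (4^1)^2 = 4^2 = 16
4^4 = (4^2)^2 = 16^2 = 256
4^8 = (4^4)^2 = 256^2 = 65536
4^9 = 4 * 4^8 = 4 * 65536 = 262144
4^18 = (4^9)^2 = 262144^2 = 68719476736

Result: 68719476736
Multiplications needed: 5 (5 lines after 4^1)

4^18 = 68719476736. Using exponentiation by squaring, this requires 5 multiplications. The key idea: if the exponent is even, square the half-power; if odd, multiply by the base once.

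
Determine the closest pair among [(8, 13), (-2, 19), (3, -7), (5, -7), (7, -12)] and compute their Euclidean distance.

Computing all pairwise distances among 5 points:

d((8, 13), (-2, 19)) = 11.6619
d((8, 13), (3, -7)) = 20.6155
d((8, 13), (5, -7)) = 20.2237
d((8, 13), (7, -12)) = 25.02
d((-2, 19), (3, -7)) = 26.4764
d((-2, 19), (5, -7)) = 26.9258
d((-2, 19), (7, -12)) = 32.28
d((3, -7), (5, -7)) = 2.0 <-- minimum
d((3, -7), (7, -12)) = 6.4031
d((5, -7), (7, -12)) = 5.3852

Closest pair: (3, -7) and (5, -7) with distance 2.0

The closest pair is (3, -7) and (5, -7) with Euclidean distance 2.0. For 5 points, brute-force pairwise comparison is shown above. For large n, the divide-and-conquer algorithm (sort by x, recurse on halves, check the dividing strip) achieves O(n log n).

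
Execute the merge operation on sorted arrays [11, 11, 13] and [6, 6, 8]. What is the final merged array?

Merging process:

Compare 11 vs 6: take 6 from right. Merged: [6]
Compare 11 vs 6: take 6 from right. Merged: [6, 6]
Compare 11 vs 8: take 8 from right. Merged: [6, 6, 8]
Append remaining from left: [11, 11, 13]. Merged: [6, 6, 8, 11, 11, 13]

Final merged array: [6, 6, 8, 11, 11, 13]
Total comparisons: 3

The merged array is [6, 6, 8, 11, 11, 13], requiring 3 comparisons. The merge step runs in O(n) time where n is the total number of elements.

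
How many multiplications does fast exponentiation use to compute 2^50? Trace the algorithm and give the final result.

Computing 2^50 by squaring (build up from 2^1; each line after the first costs one multiplication):

2^1 = 2
2^2 = (2^1)^2 = 2^2 = 4
2^3 = 2 * 2^2 = 2 * 4 = 8
2^6 = (2^3)^2 = 8^2 = 64
2^12 = (2^6)^2 = 64^2 = 4096
2^24 = (2^12)^2 = 4096^2 = 16777216
2^25 = 2 * 2^24 = 2 * 16777216 = 33554432
2^50 = (2^25)^2 = 33554432^2 = 1125899906842624

Result: 1125899906842624
Multiplications needed: 7 (7 lines after 2^1)

2^50 = 1125899906842624. Using exponentiation by squaring, this requires 7 multiplications. The key idea: if the exponent is even, square the half-power; if odd, multiply by the base once.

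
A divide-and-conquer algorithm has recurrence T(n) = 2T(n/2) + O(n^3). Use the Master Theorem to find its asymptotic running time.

Master Theorem for T(n) = 2T(n/2) + O(n^3):

a = 2, b = 2, c = 3
log_b(a) = log_2(2) = 1.0000

Case 3: c = 3 > log_2(2) = 1.0000
T(n) = O(n^3) = O(n^3)

For T(n) = 2T(n/2) + O(n^3): log_2(2) = 1.0000. This is Case 3 of the Master Theorem (c > log_b(a), work dominated by root), giving O(n^3).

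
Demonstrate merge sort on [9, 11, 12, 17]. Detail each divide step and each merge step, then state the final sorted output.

Merge sort trace:

Split: [9, 11, 12, 17] -> [9, 11] and [12, 17]
  Split: [9, 11] -> [9] and [11]
  Merge: [9] + [11] -> [9, 11]
  Split: [12, 17] -> [12] and [17]
  Merge: [12] + [17] -> [12, 17]
Merge: [9, 11] + [12, 17] -> [9, 11, 12, 17]

Final sorted array: [9, 11, 12, 17]

The merge sort proceeds by recursively splitting the array and merging sorted halves.
After all merges, the sorted array is [9, 11, 12, 17].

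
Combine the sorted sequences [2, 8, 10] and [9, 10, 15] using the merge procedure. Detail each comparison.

Merging process:

Compare 2 vs 9: take 2 from left. Merged: [2]
Compare 8 vs 9: take 8 from left. Merged: [2, 8]
Compare 10 vs 9: take 9 from right. Merged: [2, 8, 9]
Compare 10 vs 10: take 10 from left. Merged: [2, 8, 9, 10]
Append remaining from right: [10, 15]. Merged: [2, 8, 9, 10, 10, 15]

Final merged array: [2, 8, 9, 10, 10, 15]
Total comparisons: 4

The merged array is [2, 8, 9, 10, 10, 15], requiring 4 comparisons. The merge step runs in O(n) time where n is the total number of elements.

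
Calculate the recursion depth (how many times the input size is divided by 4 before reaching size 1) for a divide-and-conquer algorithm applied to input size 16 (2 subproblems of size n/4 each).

For divide and conquer with division factor 4:

Problem sizes at each level:
Level 0: 16
Level 1: 4
Level 2: 1

The root is level 0 and the size-1 base case is level 2 (the tree spans levels 0 through 2, i.e. 3 levels counting the root), so the depth is the number of divisions: log_4(16) = 2

The recursion tree depth is log_4(16) = 2. At each level, the problem size is divided by 4, so it takes 2 divisions to reduce to a base case of size 1. The algorithm makes 2 recursive calls at each level.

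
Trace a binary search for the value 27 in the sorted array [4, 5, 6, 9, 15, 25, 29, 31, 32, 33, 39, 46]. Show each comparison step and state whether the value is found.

Binary search for 27 in [4, 5, 6, 9, 15, 25, 29, 31, 32, 33, 39, 46]:

lo=0, hi=11, mid=5, arr[mid]=25 -> 25 < 27, search right half
lo=6, hi=11, mid=8, arr[mid]=32 -> 32 > 27, search left half
lo=6, hi=7, mid=6, arr[mid]=29 -> 29 > 27, search left half
lo=6 > hi=5, target 27 not found

Binary search determines that 27 is not in the array after 3 comparisons. The search space was exhausted without finding the target.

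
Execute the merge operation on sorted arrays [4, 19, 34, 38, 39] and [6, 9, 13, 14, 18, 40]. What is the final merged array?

Merging process:

Compare 4 vs 6: take 4 from left. Merged: [4]
Compare 19 vs 6: take 6 from right. Merged: [4, 6]
Compare 19 vs 9: take 9 from right. Merged: [4, 6, 9]
Compare 19 vs 13: take 13 from right. Merged: [4, 6, 9, 13]
Compare 19 vs 14: take 14 from right. Merged: [4, 6, 9, 13, 14]
Compare 19 vs 18: take 18 from right. Merged: [4, 6, 9, 13, 14, 18]
Compare 19 vs 40: take 19 from left. Merged: [4, 6, 9, 13, 14, 18, 19]
Compare 34 vs 40: take 34 from left. Merged: [4, 6, 9, 13, 14, 18, 19, 34]
Compare 38 vs 40: take 38 from left. Merged: [4, 6, 9, 13, 14, 18, 19, 34, 38]
Compare 39 vs 40: take 39 from left. Merged: [4, 6, 9, 13, 14, 18, 19, 34, 38, 39]
Append remaining from right: [40]. Merged: [4, 6, 9, 13, 14, 18, 19, 34, 38, 39, 40]

Final merged array: [4, 6, 9, 13, 14, 18, 19, 34, 38, 39, 40]
Total comparisons: 10

The merged array is [4, 6, 9, 13, 14, 18, 19, 34, 38, 39, 40], requiring 10 comparisons. The merge step runs in O(n) time where n is the total number of elements.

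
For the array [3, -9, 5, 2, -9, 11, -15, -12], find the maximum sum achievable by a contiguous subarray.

Using Kadane's algorithm on [3, -9, 5, 2, -9, 11, -15, -12]:

Scanning through the array:
Position 1 (value -9): max_ending_here = -6, max_so_far = 3
Position 2 (value 5): max_ending_here = 5, max_so_far = 5
Position 3 (value 2): max_ending_here = 7, max_so_far = 7
Position 4 (value -9): max_ending_here = -2, max_so_far = 7
Position 5 (value 11): max_ending_here = 11, max_so_far = 11
Position 6 (value -15): max_ending_here = -4, max_so_far = 11
Position 7 (value -12): max_ending_here = -12, max_so_far = 11

Maximum subarray: [11]
Maximum sum: 11

The maximum subarray is [11] with sum 11. This subarray runs from index 5 to index 5.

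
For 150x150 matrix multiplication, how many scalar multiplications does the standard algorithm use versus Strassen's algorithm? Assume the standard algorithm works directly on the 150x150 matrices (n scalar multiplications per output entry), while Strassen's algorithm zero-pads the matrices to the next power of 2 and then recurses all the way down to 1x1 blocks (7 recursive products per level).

Matrix multiplication for 150x150 matrices:

Strassen's algorithm requires power-of-2 dimensions. Pad 150x150 to 256x256 (next power of 2).

Standard algorithm: 150^3 = 3375000 multiplications
Strassen's algorithm: 7^(log2(256)) = 7^8 = 5764801 multiplications
Difference: 3375000 - 5764801 = -2389801 (Strassen uses MORE here due to padding overhead — for small or just-over-power-of-2 n, padding can outweigh the per-level savings)

Standard: 3375000 multiplications (150^3). Strassen: 5764801 multiplications (7^8, after padding to 256x256). Strassen reduces 8 recursive multiplications to 7 at each level.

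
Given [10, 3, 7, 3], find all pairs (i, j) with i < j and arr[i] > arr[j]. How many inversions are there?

Finding inversions in [10, 3, 7, 3]:

(0, 1): arr[0]=10 > arr[1]=3
(0, 2): arr[0]=10 > arr[2]=7
(0, 3): arr[0]=10 > arr[3]=3
(2, 3): arr[2]=7 > arr[3]=3

Total inversions: 4

The array has 4 inversion(s): (0,1), (0,2), (0,3), (2,3). Each pair (i,j) satisfies i < j and arr[i] > arr[j].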